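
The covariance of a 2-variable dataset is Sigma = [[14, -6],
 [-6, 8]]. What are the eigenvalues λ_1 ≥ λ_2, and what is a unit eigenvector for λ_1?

Step 1 — characteristic polynomial of 2×2 Sigma:
  det(Sigma - λI) = λ² - trace · λ + det = 0.
  trace = 14 + 8 = 22, det = 14·8 - (-6)² = 76.
Step 2 — discriminant:
  Δ = trace² - 4·det = 484 - 304 = 180.
Step 3 — eigenvalues:
  λ = (trace ± √Δ)/2 = (22 ± 13.4164)/2,
  λ_1 = 17.7082,  λ_2 = 4.2918.

Step 4 — unit eigenvector for λ_1: solve (Sigma - λ_1 I)v = 0. First row:
  (14 - 17.7082)·v_x + (-6)·v_y = 0, i.e. (-3.7082)·v_x + (-6)·v_y = 0,
  so v ∝ (b, λ_1 - a) = (-6, 3.7082); multiply by -1 so the first entry is positive: u = (6, -3.7082).
  ||u|| = √((6)² + (-3.7082)²) = √(49.7508) ≈ 7.0534,
  v_1 = u/||u|| ≈ (0.8507, -0.5257) (||v_1|| = 1).

λ_1 = 17.7082,  λ_2 = 4.2918;  v_1 ≈ (0.8507, -0.5257)


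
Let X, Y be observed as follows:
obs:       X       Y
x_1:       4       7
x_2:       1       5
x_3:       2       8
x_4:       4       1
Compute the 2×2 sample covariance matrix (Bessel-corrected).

Step 1 — column means:
  mean(X) = (4 + 1 + 2 + 4) / 4 = 11/4 = 2.75
  mean(Y) = (7 + 5 + 8 + 1) / 4 = 21/4 = 5.25

Step 2 — sample covariance S[i,j] = (1/(n-1)) · Σ_k (x_{k,i} - mean_i) · (x_{k,j} - mean_j), with n-1 = 3.
  S[X,X] = ((1.25)·(1.25) + (-1.75)·(-1.75) + (-0.75)·(-0.75) + (1.25)·(1.25)) / 3 = 6.75/3 = 2.25
  S[X,Y] = ((1.25)·(1.75) + (-1.75)·(-0.25) + (-0.75)·(2.75) + (1.25)·(-4.25)) / 3 = -4.75/3 = -1.5833
  S[Y,Y] = ((1.75)·(1.75) + (-0.25)·(-0.25) + (2.75)·(2.75) + (-4.25)·(-4.25)) / 3 = 28.75/3 = 9.5833

S is symmetric (S[j,i] = S[i,j]). Assembling:

S = [[2.25, -1.5833],
 [-1.5833, 9.5833]]


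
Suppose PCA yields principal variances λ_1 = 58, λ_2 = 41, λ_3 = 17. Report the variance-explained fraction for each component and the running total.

Step 1 — total variance = trace(Sigma) = Σ λ_i = 58 + 41 + 17 = 116.

Step 2 — fraction explained by component i = λ_i / Σ λ:
  PC1: 58/116 = 0.5
  PC2: 41/116 = 0.3534
  PC3: 17/116 = 0.1466

Step 3 — cumulative fraction after k components = (λ_1 + ... + λ_k) / Σ λ:
  k = 1: 58/116 = 0.5
  k = 2: (58 + 41)/116 = 99/116 = 0.8534
  k = 3: (58 + 41 + 17)/116 = 116/116 = 1

Summary (fraction, with percent):

explained: PC1 0.5 (50%), PC2 0.3534 (35.34%), PC3 0.1466 (14.66%);  cumulative: 0.5, 0.8534, 1


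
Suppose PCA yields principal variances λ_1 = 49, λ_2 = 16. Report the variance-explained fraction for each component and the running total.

Step 1 — total variance = trace(Sigma) = Σ λ_i = 49 + 16 = 65.

Step 2 — fraction explained by component i = λ_i / Σ λ:
  PC1: 49/65 = 0.7538
  PC2: 16/65 = 0.2462

Step 3 — cumulative fraction after k components = (λ_1 + ... + λ_k) / Σ λ:
  k = 1: 49/65 = 0.7538
  k = 2: (49 + 16)/65 = 65/65 = 1

Summary (fraction, with percent):

explained: PC1 0.7538 (75.38%), PC2 0.2462 (24.62%);  cumulative: 0.7538, 1


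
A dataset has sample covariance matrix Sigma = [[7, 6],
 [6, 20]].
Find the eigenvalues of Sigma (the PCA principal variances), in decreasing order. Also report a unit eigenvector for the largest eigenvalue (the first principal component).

Step 1 — characteristic polynomial of 2×2 Sigma:
  det(Sigma - λI) = λ² - trace · λ + det = 0.
  trace = 7 + 20 = 27, det = 7·20 - (6)² = 104.
Step 2 — discriminant:
  Δ = trace² - 4·det = 729 - 416 = 313.
Step 3 — eigenvalues:
  λ = (trace ± √Δ)/2 = (27 ± 17.6918)/2,
  λ_1 = 22.3459,  λ_2 = 4.6541.

Step 4 — unit eigenvector for λ_1: solve (Sigma - λ_1 I)v = 0. First row:
  (7 - 22.3459)·v_x + (6)·v_y = 0, i.e. (-15.3459)·v_x + (6)·v_y = 0,
  so v ∝ (b, λ_1 - a) = (6, 15.3459) = u.
  ||u|| = √((6)² + (15.3459)²) = √(271.4967) ≈ 16.4772,
  v_1 = u/||u|| ≈ (0.3641, 0.9313) (||v_1|| = 1).

λ_1 = 22.3459,  λ_2 = 4.6541;  v_1 ≈ (0.3641, 0.9313)


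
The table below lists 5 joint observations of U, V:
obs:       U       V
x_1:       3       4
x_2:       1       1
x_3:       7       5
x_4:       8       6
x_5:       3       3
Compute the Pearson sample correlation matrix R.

Step 1 — column means:
  mean(U) = (3 + 1 + 7 + 8 + 3) / 5 = 22/5 = 4.4
  mean(V) = (4 + 1 + 5 + 6 + 3) / 5 = 19/5 = 3.8

Step 2 — sample variances and covariances s[i,j] = (1/(n-1)) · Σ_k (x_{k,i} - mean_i) · (x_{k,j} - mean_j), with n-1 = 4:
  s[U,U] = ((-1.4)·(-1.4) + (-3.4)·(-3.4) + (2.6)·(2.6) + (3.6)·(3.6) + (-1.4)·(-1.4)) / 4 = 35.2/4 = 8.8
  s[U,V] = ((-1.4)·(0.2) + (-3.4)·(-2.8) + (2.6)·(1.2) + (3.6)·(2.2) + (-1.4)·(-0.8)) / 4 = 21.4/4 = 5.35
  s[V,V] = ((0.2)·(0.2) + (-2.8)·(-2.8) + (1.2)·(1.2) + (2.2)·(2.2) + (-0.8)·(-0.8)) / 4 = 14.8/4 = 3.7
  Sample standard deviations s_i = √(s[i,i]):
  s(U) = √(8.8) = 2.9665
  s(V) = √(3.7) = 1.9235

Step 3 — r_{ij} = s_{ij} / (s_i · s_j):
  r[U,U] = 1 (diagonal).
  r[U,V] = 5.35 / (2.9665 · 1.9235) = 5.35 / 5.7061 = 0.9376
  r[V,V] = 1 (diagonal).

R is symmetric with unit diagonal. Assembling:

R = [[1, 0.9376],
 [0.9376, 1]]


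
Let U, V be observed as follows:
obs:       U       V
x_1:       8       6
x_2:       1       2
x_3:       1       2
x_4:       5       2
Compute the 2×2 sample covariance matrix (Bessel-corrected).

Step 1 — column means:
  mean(U) = (8 + 1 + 1 + 5) / 4 = 15/4 = 3.75
  mean(V) = (6 + 2 + 2 + 2) / 4 = 12/4 = 3

Step 2 — sample covariance S[i,j] = (1/(n-1)) · Σ_k (x_{k,i} - mean_i) · (x_{k,j} - mean_j), with n-1 = 3.
  S[U,U] = ((4.25)·(4.25) + (-2.75)·(-2.75) + (-2.75)·(-2.75) + (1.25)·(1.25)) / 3 = 34.75/3 = 11.5833
  S[U,V] = ((4.25)·(3) + (-2.75)·(-1) + (-2.75)·(-1) + (1.25)·(-1)) / 3 = 17/3 = 5.6667
  S[V,V] = ((3)·(3) + (-1)·(-1) + (-1)·(-1) + (-1)·(-1)) / 3 = 12/3 = 4

S is symmetric (S[j,i] = S[i,j]). Assembling:

S = [[11.5833, 5.6667],
 [5.6667, 4]]


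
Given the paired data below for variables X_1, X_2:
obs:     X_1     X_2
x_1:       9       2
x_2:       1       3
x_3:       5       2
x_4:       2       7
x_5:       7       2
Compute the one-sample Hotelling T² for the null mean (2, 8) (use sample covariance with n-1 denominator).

Step 1 — sample mean vector:
  mean(X_1) = (9 + 1 + 5 + 2 + 7) / 5 = 24/5 = 4.8
  mean(X_2) = (2 + 3 + 2 + 7 + 2) / 5 = 16/5 = 3.2
  x̄ = (4.8, 3.2),  deviation x̄ - mu_0 = (4.8, 3.2) - (2, 8) = (2.8, -4.8).

Step 2 — sample covariance matrix, S[i,j] = (1/(n-1)) · Σ_k (x_{k,i} - mean_i) · (x_{k,j} - mean_j), divisor n-1 = 4:
  S[X_1,X_1] = ((4.2)·(4.2) + (-3.8)·(-3.8) + (0.2)·(0.2) + (-2.8)·(-2.8) + (2.2)·(2.2)) / 4 = 44.8/4 = 11.2
  S[X_1,X_2] = ((4.2)·(-1.2) + (-3.8)·(-0.2) + (0.2)·(-1.2) + (-2.8)·(3.8) + (2.2)·(-1.2)) / 4 = -17.8/4 = -4.45
  S[X_2,X_2] = ((-1.2)·(-1.2) + (-0.2)·(-0.2) + (-1.2)·(-1.2) + (3.8)·(3.8) + (-1.2)·(-1.2)) / 4 = 18.8/4 = 4.7
  S = [[11.2, -4.45],
 [-4.45, 4.7]].

Step 3 — invert S. det(S) = 11.2·4.7 - (-4.45)² = 32.8375.
  S^{-1} = (1/det) · [[d, -b], [-b, a]] = [[0.1431, 0.1355],
 [0.1355, 0.3411]].

Step 4 — quadratic form (x̄ - mu_0)^T · S^{-1} · (x̄ - mu_0):
  S^{-1} · (x̄ - mu_0) = (-0.2497, -1.2577),
  (x̄ - mu_0)^T · [...] = (2.8)·(-0.2497) + (-4.8)·(-1.2577) = 5.3378.

Step 5 — scale by n: T² = 5 · 5.3378 = 26.689.

T² ≈ 26.689


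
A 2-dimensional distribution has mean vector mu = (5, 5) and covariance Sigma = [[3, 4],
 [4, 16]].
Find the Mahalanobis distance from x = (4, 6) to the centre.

Step 1 — centre the observation: (x - mu) = (-1, 1).

Step 2 — invert Sigma. det(Sigma) = 3·16 - (4)² = 32.
  Sigma^{-1} = (1/det) · [[d, -b], [-b, a]] = [[0.5, -0.125],
 [-0.125, 0.0938]].

Step 3 — form the quadratic (x - mu)^T · Sigma^{-1} · (x - mu):
  Sigma^{-1} · (x - mu) = (-0.625, 0.2188).
  (x - mu)^T · [Sigma^{-1} · (x - mu)] = (-1)·(-0.625) + (1)·(0.2188) = 0.8438.

Step 4 — take square root: d = √(0.8438) ≈ 0.9186.

d(x, mu) = √(0.8438) ≈ 0.9186


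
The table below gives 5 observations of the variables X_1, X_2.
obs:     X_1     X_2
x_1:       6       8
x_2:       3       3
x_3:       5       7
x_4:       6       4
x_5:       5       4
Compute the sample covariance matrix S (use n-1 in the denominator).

Step 1 — column means:
  mean(X_1) = (6 + 3 + 5 + 6 + 5) / 5 = 25/5 = 5
  mean(X_2) = (8 + 3 + 7 + 4 + 4) / 5 = 26/5 = 5.2

Step 2 — sample covariance S[i,j] = (1/(n-1)) · Σ_k (x_{k,i} - mean_i) · (x_{k,j} - mean_j), with n-1 = 4.
  S[X_1,X_1] = ((1)·(1) + (-2)·(-2) + (0)·(0) + (1)·(1) + (0)·(0)) / 4 = 6/4 = 1.5
  S[X_1,X_2] = ((1)·(2.8) + (-2)·(-2.2) + (0)·(1.8) + (1)·(-1.2) + (0)·(-1.2)) / 4 = 6/4 = 1.5
  S[X_2,X_2] = ((2.8)·(2.8) + (-2.2)·(-2.2) + (1.8)·(1.8) + (-1.2)·(-1.2) + (-1.2)·(-1.2)) / 4 = 18.8/4 = 4.7

S is symmetric (S[j,i] = S[i,j]). Assembling:

S = [[1.5, 1.5],
 [1.5, 4.7]]


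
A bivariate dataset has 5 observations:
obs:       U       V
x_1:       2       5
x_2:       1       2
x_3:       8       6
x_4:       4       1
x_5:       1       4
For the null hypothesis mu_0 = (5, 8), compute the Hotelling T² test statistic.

Step 1 — sample mean vector:
  mean(U) = (2 + 1 + 8 + 4 + 1) / 5 = 16/5 = 3.2
  mean(V) = (5 + 2 + 6 + 1 + 4) / 5 = 18/5 = 3.6
  x̄ = (3.2, 3.6),  deviation x̄ - mu_0 = (3.2, 3.6) - (5, 8) = (-1.8, -4.4).

Step 2 — sample covariance matrix, S[i,j] = (1/(n-1)) · Σ_k (x_{k,i} - mean_i) · (x_{k,j} - mean_j), divisor n-1 = 4:
  S[U,U] = ((-1.2)·(-1.2) + (-2.2)·(-2.2) + (4.8)·(4.8) + (0.8)·(0.8) + (-2.2)·(-2.2)) / 4 = 34.8/4 = 8.7
  S[U,V] = ((-1.2)·(1.4) + (-2.2)·(-1.6) + (4.8)·(2.4) + (0.8)·(-2.6) + (-2.2)·(0.4)) / 4 = 10.4/4 = 2.6
  S[V,V] = ((1.4)·(1.4) + (-1.6)·(-1.6) + (2.4)·(2.4) + (-2.6)·(-2.6) + (0.4)·(0.4)) / 4 = 17.2/4 = 4.3
  S = [[8.7, 2.6],
 [2.6, 4.3]].

Step 3 — invert S. det(S) = 8.7·4.3 - (2.6)² = 30.65.
  S^{-1} = (1/det) · [[d, -b], [-b, a]] = [[0.1403, -0.0848],
 [-0.0848, 0.2838]].

Step 4 — quadratic form (x̄ - mu_0)^T · S^{-1} · (x̄ - mu_0):
  S^{-1} · (x̄ - mu_0) = (0.1207, -1.0962),
  (x̄ - mu_0)^T · [...] = (-1.8)·(0.1207) + (-4.4)·(-1.0962) = 4.6062.

Step 5 — scale by n: T² = 5 · 4.6062 = 23.031.

T² ≈ 23.031


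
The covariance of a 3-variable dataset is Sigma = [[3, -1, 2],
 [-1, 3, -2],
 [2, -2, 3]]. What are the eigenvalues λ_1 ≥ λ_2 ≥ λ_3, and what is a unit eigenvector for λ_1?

Step 1 — characteristic polynomial p(λ) = det(λI - Sigma) = λ³ - tr·λ² + c_1·λ - det, where tr = trace, c_1 = sum of the principal 2×2 minors, det = det(Sigma):
  tr = 3 + 3 + 3 = 9,
  c_1 = (3·3 - (-1)²) + (3·3 - (2)²) + (3·3 - (-2)²) = 8 + 5 + 5 = 18,
  det = 3·(3·3 - (-2)²) - (-1)·((-1)·3 - (-2)·(2)) + (2)·((-1)·(-2) - 3·(2)) = 3·(5) - (-1)·(1) + (2)·(-4) = 8.
  So p(λ) = λ³ - 9λ² + 18λ - 8.
Step 2 — look for an integer root (rational root theorem: any rational root is an integer divisor of 8). Testing λ = 2:
  p(2) = 8 - 36 + 36 - 8 = 0  ✓
  Dividing out (λ - 2): p(λ) = (λ - 2)(λ² - 7λ + 4).
Step 3 — remaining eigenvalues from the quadratic λ² - 7λ + 4 = 0:
  Δ = 7² - 4·4 = 49 - 16 = 33,  λ = (7 ± √33)/2 = (7 ± 5.7446)/2 ≈ 6.3723 or 0.6277.
  Sorted: λ_1 = 6.3723,  λ_2 = 2,  λ_3 = 0.6277  (check: sum = 9 = tr ✓).

Step 4 — unit eigenvector for λ_1 ≈ 6.3723: v spans the null space of (Sigma - λ_1 I), whose rows are
  r_1 = (-3.3723, -1, 2),  r_2 = (-1, -3.3723, -2),  r_3 = (2, -2, -3.3723).
  v is orthogonal to every row, so take v ∝ r_1 × r_2 = ((-1)·(-2) - (2)·(-3.3723), (2)·(-1) - (-3.3723)·(-2), (-3.3723)·(-3.3723) - (-1)·(-1)) ≈ (8.7446, -8.7446, 10.3723).
  Let u = (8.7446, -8.7446, 10.3723).
  ||u|| = √((8.7446)² + (-8.7446)² + (10.3723)²) = √(260.519) ≈ 16.1406,  v_1 = u/||u|| ≈ (0.5418, -0.5418, 0.6426) (||v_1|| = 1).

λ_1 = 6.3723,  λ_2 = 2,  λ_3 = 0.6277;  v_1 ≈ (0.5418, -0.5418, 0.6426)


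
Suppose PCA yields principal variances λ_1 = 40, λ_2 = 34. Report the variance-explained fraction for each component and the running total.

Step 1 — total variance = trace(Sigma) = Σ λ_i = 40 + 34 = 74.

Step 2 — fraction explained by component i = λ_i / Σ λ:
  PC1: 40/74 = 0.5405
  PC2: 34/74 = 0.4595

Step 3 — cumulative fraction after k components = (λ_1 + ... + λ_k) / Σ λ:
  k = 1: 40/74 = 0.5405
  k = 2: (40 + 34)/74 = 74/74 = 1

Summary (fraction, with percent):

explained: PC1 0.5405 (54.05%), PC2 0.4595 (45.95%);  cumulative: 0.5405, 1


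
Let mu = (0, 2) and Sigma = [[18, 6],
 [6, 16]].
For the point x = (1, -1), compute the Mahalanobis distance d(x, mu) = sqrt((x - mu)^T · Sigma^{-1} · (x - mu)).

Step 1 — centre the observation: (x - mu) = (1, -3).

Step 2 — invert Sigma. det(Sigma) = 18·16 - (6)² = 252.
  Sigma^{-1} = (1/det) · [[d, -b], [-b, a]] = [[0.0635, -0.0238],
 [-0.0238, 0.0714]].

Step 3 — form the quadratic (x - mu)^T · Sigma^{-1} · (x - mu):
  Sigma^{-1} · (x - mu) = (0.1349, -0.2381).
  (x - mu)^T · [Sigma^{-1} · (x - mu)] = (1)·(0.1349) + (-3)·(-0.2381) = 0.8492.

Step 4 — take square root: d = √(0.8492) ≈ 0.9215.

d(x, mu) = √(0.8492) ≈ 0.9215


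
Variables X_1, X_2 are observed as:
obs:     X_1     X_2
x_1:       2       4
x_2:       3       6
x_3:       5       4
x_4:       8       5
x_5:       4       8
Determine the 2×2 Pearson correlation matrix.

Step 1 — column means:
  mean(X_1) = (2 + 3 + 5 + 8 + 4) / 5 = 22/5 = 4.4
  mean(X_2) = (4 + 6 + 4 + 5 + 8) / 5 = 27/5 = 5.4

Step 2 — sample variances and covariances s[i,j] = (1/(n-1)) · Σ_k (x_{k,i} - mean_i) · (x_{k,j} - mean_j), with n-1 = 4:
  s[X_1,X_1] = ((-2.4)·(-2.4) + (-1.4)·(-1.4) + (0.6)·(0.6) + (3.6)·(3.6) + (-0.4)·(-0.4)) / 4 = 21.2/4 = 5.3
  s[X_1,X_2] = ((-2.4)·(-1.4) + (-1.4)·(0.6) + (0.6)·(-1.4) + (3.6)·(-0.4) + (-0.4)·(2.6)) / 4 = -0.8/4 = -0.2
  s[X_2,X_2] = ((-1.4)·(-1.4) + (0.6)·(0.6) + (-1.4)·(-1.4) + (-0.4)·(-0.4) + (2.6)·(2.6)) / 4 = 11.2/4 = 2.8
  Sample standard deviations s_i = √(s[i,i]):
  s(X_1) = √(5.3) = 2.3022
  s(X_2) = √(2.8) = 1.6733

Step 3 — r_{ij} = s_{ij} / (s_i · s_j):
  r[X_1,X_1] = 1 (diagonal).
  r[X_1,X_2] = -0.2 / (2.3022 · 1.6733) = -0.2 / 3.8523 = -0.0519
  r[X_2,X_2] = 1 (diagonal).

R is symmetric with unit diagonal. Assembling:

R = [[1, -0.0519],
 [-0.0519, 1]]


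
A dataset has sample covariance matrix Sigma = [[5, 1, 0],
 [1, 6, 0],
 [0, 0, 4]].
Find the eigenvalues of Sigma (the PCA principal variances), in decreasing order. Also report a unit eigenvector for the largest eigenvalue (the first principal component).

Step 1 — characteristic polynomial p(λ) = det(λI - Sigma) = λ³ - tr·λ² + c_1·λ - det, where tr = trace, c_1 = sum of the principal 2×2 minors, det = det(Sigma):
  tr = 5 + 6 + 4 = 15,
  c_1 = (5·6 - (1)²) + (5·4 - (0)²) + (6·4 - (0)²) = 29 + 20 + 24 = 73,
  det = 5·(6·4 - (0)²) - (1)·((1)·4 - (0)·(0)) + (0)·((1)·(0) - 6·(0)) = 5·(24) - (1)·(4) + (0)·(0) = 116.
  So p(λ) = λ³ - 15λ² + 73λ - 116.
Step 2 — look for an integer root (rational root theorem: any rational root is an integer divisor of 116). Testing λ = 4:
  p(4) = 64 - 240 + 292 - 116 = 0  ✓
  Dividing out (λ - 4): p(λ) = (λ - 4)(λ² - 11λ + 29).
Step 3 — remaining eigenvalues from the quadratic λ² - 11λ + 29 = 0:
  Δ = 11² - 4·29 = 121 - 116 = 5,  λ = (11 ± √5)/2 = (11 ± 2.2361)/2 ≈ 6.618 or 4.382.
  Sorted: λ_1 = 6.618,  λ_2 = 4.382,  λ_3 = 4  (check: sum = 15 = tr ✓).

Step 4 — unit eigenvector for λ_1 ≈ 6.618: v spans the null space of (Sigma - λ_1 I), whose rows are
  r_1 = (-1.618, 1, 0),  r_2 = (1, -0.618, 0),  r_3 = (0, 0, -2.618).
  v is orthogonal to every row, so take v ∝ r_1 × r_3 = ((1)·(-2.618) - (0)·(0), (0)·(0) - (-1.618)·(-2.618), (-1.618)·(0) - (1)·(0)) ≈ (-2.618, -4.2361, 0).
  Rescale (multiply by -1 so the first nonzero entry is positive): u = (2.618, 4.2361, 0).
  ||u|| = √((2.618)² + (4.2361)² + (0)²) = √(24.7984) ≈ 4.9798,  v_1 = u/||u|| ≈ (0.5257, 0.8507, 0) (||v_1|| = 1).

λ_1 = 6.618,  λ_2 = 4.382,  λ_3 = 4;  v_1 ≈ (0.5257, 0.8507, 0)


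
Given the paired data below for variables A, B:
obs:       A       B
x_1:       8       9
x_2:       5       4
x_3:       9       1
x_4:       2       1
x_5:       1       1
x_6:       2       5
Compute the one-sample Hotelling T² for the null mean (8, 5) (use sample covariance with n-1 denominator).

Step 1 — sample mean vector:
  mean(A) = (8 + 5 + 9 + 2 + 1 + 2) / 6 = 27/6 = 4.5
  mean(B) = (9 + 4 + 1 + 1 + 1 + 5) / 6 = 21/6 = 3.5
  x̄ = (4.5, 3.5),  deviation x̄ - mu_0 = (4.5, 3.5) - (8, 5) = (-3.5, -1.5).

Step 2 — sample covariance matrix, S[i,j] = (1/(n-1)) · Σ_k (x_{k,i} - mean_i) · (x_{k,j} - mean_j), divisor n-1 = 5:
  S[A,A] = ((3.5)·(3.5) + (0.5)·(0.5) + (4.5)·(4.5) + (-2.5)·(-2.5) + (-3.5)·(-3.5) + (-2.5)·(-2.5)) / 5 = 57.5/5 = 11.5
  S[A,B] = ((3.5)·(5.5) + (0.5)·(0.5) + (4.5)·(-2.5) + (-2.5)·(-2.5) + (-3.5)·(-2.5) + (-2.5)·(1.5)) / 5 = 19.5/5 = 3.9
  S[B,B] = ((5.5)·(5.5) + (0.5)·(0.5) + (-2.5)·(-2.5) + (-2.5)·(-2.5) + (-2.5)·(-2.5) + (1.5)·(1.5)) / 5 = 51.5/5 = 10.3
  S = [[11.5, 3.9],
 [3.9, 10.3]].

Step 3 — invert S. det(S) = 11.5·10.3 - (3.9)² = 103.24.
  S^{-1} = (1/det) · [[d, -b], [-b, a]] = [[0.0998, -0.0378],
 [-0.0378, 0.1114]].

Step 4 — quadratic form (x̄ - mu_0)^T · S^{-1} · (x̄ - mu_0):
  S^{-1} · (x̄ - mu_0) = (-0.2925, -0.0349),
  (x̄ - mu_0)^T · [...] = (-3.5)·(-0.2925) + (-1.5)·(-0.0349) = 1.0761.

Step 5 — scale by n: T² = 6 · 1.0761 = 6.4568.

T² ≈ 6.4568


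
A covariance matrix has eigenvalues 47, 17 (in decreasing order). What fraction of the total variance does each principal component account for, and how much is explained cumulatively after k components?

Step 1 — total variance = trace(Sigma) = Σ λ_i = 47 + 17 = 64.

Step 2 — fraction explained by component i = λ_i / Σ λ:
  PC1: 47/64 = 0.7344
  PC2: 17/64 = 0.2656

Step 3 — cumulative fraction after k components = (λ_1 + ... + λ_k) / Σ λ:
  k = 1: 47/64 = 0.7344
  k = 2: (47 + 17)/64 = 64/64 = 1

Summary (fraction, with percent):

explained: PC1 0.7344 (73.44%), PC2 0.2656 (26.56%);  cumulative: 0.7344, 1


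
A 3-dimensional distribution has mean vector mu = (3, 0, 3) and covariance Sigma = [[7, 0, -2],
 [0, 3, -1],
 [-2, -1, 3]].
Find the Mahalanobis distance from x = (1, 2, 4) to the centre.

Step 1 — centre the observation: (x - mu) = (-2, 2, 1).

Step 2 — invert Sigma (cofactor / det for 3×3, or solve directly):
  Sigma^{-1} = [[0.1818, 0.0455, 0.1364],
 [0.0455, 0.3864, 0.1591],
 [0.1364, 0.1591, 0.4773]].

Step 3 — form the quadratic (x - mu)^T · Sigma^{-1} · (x - mu):
  Sigma^{-1} · (x - mu) = (-0.1364, 0.8409, 0.5227).
  (x - mu)^T · [Sigma^{-1} · (x - mu)] = (-2)·(-0.1364) + (2)·(0.8409) + (1)·(0.5227) = 2.4773.

Step 4 — take square root: d = √(2.4773) ≈ 1.5739.

d(x, mu) = √(2.4773) ≈ 1.5739


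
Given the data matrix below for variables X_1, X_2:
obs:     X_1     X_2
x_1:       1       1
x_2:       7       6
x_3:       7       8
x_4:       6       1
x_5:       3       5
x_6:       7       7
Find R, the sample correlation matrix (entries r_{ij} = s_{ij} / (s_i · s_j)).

Step 1 — column means:
  mean(X_1) = (1 + 7 + 7 + 6 + 3 + 7) / 6 = 31/6 = 5.1667
  mean(X_2) = (1 + 6 + 8 + 1 + 5 + 7) / 6 = 28/6 = 4.6667

Step 2 — sample variances and covariances s[i,j] = (1/(n-1)) · Σ_k (x_{k,i} - mean_i) · (x_{k,j} - mean_j), with n-1 = 5:
  s[X_1,X_1] = ((-4.1667)·(-4.1667) + (1.8333)·(1.8333) + (1.8333)·(1.8333) + (0.8333)·(0.8333) + (-2.1667)·(-2.1667) + (1.8333)·(1.8333)) / 5 = 32.8333/5 = 6.5667
  s[X_1,X_2] = ((-4.1667)·(-3.6667) + (1.8333)·(1.3333) + (1.8333)·(3.3333) + (0.8333)·(-3.6667) + (-2.1667)·(0.3333) + (1.8333)·(2.3333)) / 5 = 24.3333/5 = 4.8667
  s[X_2,X_2] = ((-3.6667)·(-3.6667) + (1.3333)·(1.3333) + (3.3333)·(3.3333) + (-3.6667)·(-3.6667) + (0.3333)·(0.3333) + (2.3333)·(2.3333)) / 5 = 45.3333/5 = 9.0667
  Sample standard deviations s_i = √(s[i,i]):
  s(X_1) = √(6.5667) = 2.5626
  s(X_2) = √(9.0667) = 3.0111

Step 3 — r_{ij} = s_{ij} / (s_i · s_j):
  r[X_1,X_1] = 1 (diagonal).
  r[X_1,X_2] = 4.8667 / (2.5626 · 3.0111) = 4.8667 / 7.7161 = 0.6307
  r[X_2,X_2] = 1 (diagonal).

R is symmetric with unit diagonal. Assembling:

R = [[1, 0.6307],
 [0.6307, 1]]


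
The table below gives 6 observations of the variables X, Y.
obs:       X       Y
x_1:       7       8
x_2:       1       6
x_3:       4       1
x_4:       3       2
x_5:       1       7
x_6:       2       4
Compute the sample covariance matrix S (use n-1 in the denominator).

Step 1 — column means:
  mean(X) = (7 + 1 + 4 + 3 + 1 + 2) / 6 = 18/6 = 3
  mean(Y) = (8 + 6 + 1 + 2 + 7 + 4) / 6 = 28/6 = 4.6667

Step 2 — sample covariance S[i,j] = (1/(n-1)) · Σ_k (x_{k,i} - mean_i) · (x_{k,j} - mean_j), with n-1 = 5.
  S[X,X] = ((4)·(4) + (-2)·(-2) + (1)·(1) + (0)·(0) + (-2)·(-2) + (-1)·(-1)) / 5 = 26/5 = 5.2
  S[X,Y] = ((4)·(3.3333) + (-2)·(1.3333) + (1)·(-3.6667) + (0)·(-2.6667) + (-2)·(2.3333) + (-1)·(-0.6667)) / 5 = 3/5 = 0.6
  S[Y,Y] = ((3.3333)·(3.3333) + (1.3333)·(1.3333) + (-3.6667)·(-3.6667) + (-2.6667)·(-2.6667) + (2.3333)·(2.3333) + (-0.6667)·(-0.6667)) / 5 = 39.3333/5 = 7.8667

S is symmetric (S[j,i] = S[i,j]). Assembling:

S = [[5.2, 0.6],
 [0.6, 7.8667]]


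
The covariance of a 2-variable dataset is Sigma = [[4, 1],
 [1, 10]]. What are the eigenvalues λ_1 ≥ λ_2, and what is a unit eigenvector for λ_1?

Step 1 — characteristic polynomial of 2×2 Sigma:
  det(Sigma - λI) = λ² - trace · λ + det = 0.
  trace = 4 + 10 = 14, det = 4·10 - (1)² = 39.
Step 2 — discriminant:
  Δ = trace² - 4·det = 196 - 156 = 40.
Step 3 — eigenvalues:
  λ = (trace ± √Δ)/2 = (14 ± 6.3246)/2,
  λ_1 = 10.1623,  λ_2 = 3.8377.

Step 4 — unit eigenvector for λ_1: solve (Sigma - λ_1 I)v = 0. First row:
  (4 - 10.1623)·v_x + (1)·v_y = 0, i.e. (-6.1623)·v_x + (1)·v_y = 0,
  so v ∝ (b, λ_1 - a) = (1, 6.1623) = u.
  ||u|| = √((1)² + (6.1623)²) = √(38.9737) ≈ 6.2429,
  v_1 = u/||u|| ≈ (0.1602, 0.9871) (||v_1|| = 1).

λ_1 = 10.1623,  λ_2 = 3.8377;  v_1 ≈ (0.1602, 0.9871)


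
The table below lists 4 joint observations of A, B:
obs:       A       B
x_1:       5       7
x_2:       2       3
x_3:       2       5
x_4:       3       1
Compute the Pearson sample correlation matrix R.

Step 1 — column means:
  mean(A) = (5 + 2 + 2 + 3) / 4 = 12/4 = 3
  mean(B) = (7 + 3 + 5 + 1) / 4 = 16/4 = 4

Step 2 — sample variances and covariances s[i,j] = (1/(n-1)) · Σ_k (x_{k,i} - mean_i) · (x_{k,j} - mean_j), with n-1 = 3:
  s[A,A] = ((2)·(2) + (-1)·(-1) + (-1)·(-1) + (0)·(0)) / 3 = 6/3 = 2
  s[A,B] = ((2)·(3) + (-1)·(-1) + (-1)·(1) + (0)·(-3)) / 3 = 6/3 = 2
  s[B,B] = ((3)·(3) + (-1)·(-1) + (1)·(1) + (-3)·(-3)) / 3 = 20/3 = 6.6667
  Sample standard deviations s_i = √(s[i,i]):
  s(A) = √(2) = 1.4142
  s(B) = √(6.6667) = 2.582

Step 3 — r_{ij} = s_{ij} / (s_i · s_j):
  r[A,A] = 1 (diagonal).
  r[A,B] = 2 / (1.4142 · 2.582) = 2 / 3.6515 = 0.5477
  r[B,B] = 1 (diagonal).

R is symmetric with unit diagonal. Assembling:

R = [[1, 0.5477],
 [0.5477, 1]]


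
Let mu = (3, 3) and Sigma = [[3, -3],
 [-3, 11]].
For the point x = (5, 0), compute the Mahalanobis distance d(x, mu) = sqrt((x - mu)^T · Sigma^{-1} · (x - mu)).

Step 1 — centre the observation: (x - mu) = (2, -3).

Step 2 — invert Sigma. det(Sigma) = 3·11 - (-3)² = 24.
  Sigma^{-1} = (1/det) · [[d, -b], [-b, a]] = [[0.4583, 0.125],
 [0.125, 0.125]].

Step 3 — form the quadratic (x - mu)^T · Sigma^{-1} · (x - mu):
  Sigma^{-1} · (x - mu) = (0.5417, -0.125).
  (x - mu)^T · [Sigma^{-1} · (x - mu)] = (2)·(0.5417) + (-3)·(-0.125) = 1.4583.

Step 4 — take square root: d = √(1.4583) ≈ 1.2076.

d(x, mu) = √(1.4583) ≈ 1.2076


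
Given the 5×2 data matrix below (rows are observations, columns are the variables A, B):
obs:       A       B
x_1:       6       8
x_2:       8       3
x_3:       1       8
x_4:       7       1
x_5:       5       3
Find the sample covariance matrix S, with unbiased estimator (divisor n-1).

Step 1 — column means:
  mean(A) = (6 + 8 + 1 + 7 + 5) / 5 = 27/5 = 5.4
  mean(B) = (8 + 3 + 8 + 1 + 3) / 5 = 23/5 = 4.6

Step 2 — sample covariance S[i,j] = (1/(n-1)) · Σ_k (x_{k,i} - mean_i) · (x_{k,j} - mean_j), with n-1 = 4.
  S[A,A] = ((0.6)·(0.6) + (2.6)·(2.6) + (-4.4)·(-4.4) + (1.6)·(1.6) + (-0.4)·(-0.4)) / 4 = 29.2/4 = 7.3
  S[A,B] = ((0.6)·(3.4) + (2.6)·(-1.6) + (-4.4)·(3.4) + (1.6)·(-3.6) + (-0.4)·(-1.6)) / 4 = -22.2/4 = -5.55
  S[B,B] = ((3.4)·(3.4) + (-1.6)·(-1.6) + (3.4)·(3.4) + (-3.6)·(-3.6) + (-1.6)·(-1.6)) / 4 = 41.2/4 = 10.3

S is symmetric (S[j,i] = S[i,j]). Assembling:

S = [[7.3, -5.55],
 [-5.55, 10.3]]


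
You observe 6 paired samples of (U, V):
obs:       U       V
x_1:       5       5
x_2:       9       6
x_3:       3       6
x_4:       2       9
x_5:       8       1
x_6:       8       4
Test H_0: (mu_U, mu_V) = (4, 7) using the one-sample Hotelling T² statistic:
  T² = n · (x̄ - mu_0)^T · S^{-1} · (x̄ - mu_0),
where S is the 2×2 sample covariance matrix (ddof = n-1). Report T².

Step 1 — sample mean vector:
  mean(U) = (5 + 9 + 3 + 2 + 8 + 8) / 6 = 35/6 = 5.8333
  mean(V) = (5 + 6 + 6 + 9 + 1 + 4) / 6 = 31/6 = 5.1667
  x̄ = (5.8333, 5.1667),  deviation x̄ - mu_0 = (5.8333, 5.1667) - (4, 7) = (1.8333, -1.8333).

Step 2 — sample covariance matrix, S[i,j] = (1/(n-1)) · Σ_k (x_{k,i} - mean_i) · (x_{k,j} - mean_j), divisor n-1 = 5:
  S[U,U] = ((-0.8333)·(-0.8333) + (3.1667)·(3.1667) + (-2.8333)·(-2.8333) + (-3.8333)·(-3.8333) + (2.1667)·(2.1667) + (2.1667)·(2.1667)) / 5 = 42.8333/5 = 8.5667
  S[U,V] = ((-0.8333)·(-0.1667) + (3.1667)·(0.8333) + (-2.8333)·(0.8333) + (-3.8333)·(3.8333) + (2.1667)·(-4.1667) + (2.1667)·(-1.1667)) / 5 = -25.8333/5 = -5.1667
  S[V,V] = ((-0.1667)·(-0.1667) + (0.8333)·(0.8333) + (0.8333)·(0.8333) + (3.8333)·(3.8333) + (-4.1667)·(-4.1667) + (-1.1667)·(-1.1667)) / 5 = 34.8333/5 = 6.9667
  S = [[8.5667, -5.1667],
 [-5.1667, 6.9667]].

Step 3 — invert S. det(S) = 8.5667·6.9667 - (-5.1667)² = 32.9867.
  S^{-1} = (1/det) · [[d, -b], [-b, a]] = [[0.2112, 0.1566],
 [0.1566, 0.2597]].

Step 4 — quadratic form (x̄ - mu_0)^T · S^{-1} · (x̄ - mu_0):
  S^{-1} · (x̄ - mu_0) = (0.1, -0.189),
  (x̄ - mu_0)^T · [...] = (1.8333)·(0.1) + (-1.8333)·(-0.189) = 0.5298.

Step 5 — scale by n: T² = 6 · 0.5298 = 3.1791.

T² ≈ 3.1791


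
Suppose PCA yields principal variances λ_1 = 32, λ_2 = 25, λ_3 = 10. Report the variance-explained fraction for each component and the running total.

Step 1 — total variance = trace(Sigma) = Σ λ_i = 32 + 25 + 10 = 67.

Step 2 — fraction explained by component i = λ_i / Σ λ:
  PC1: 32/67 = 0.4776
  PC2: 25/67 = 0.3731
  PC3: 10/67 = 0.1493

Step 3 — cumulative fraction after k components = (λ_1 + ... + λ_k) / Σ λ:
  k = 1: 32/67 = 0.4776
  k = 2: (32 + 25)/67 = 57/67 = 0.8507
  k = 3: (32 + 25 + 10)/67 = 67/67 = 1

Summary (fraction, with percent):

explained: PC1 0.4776 (47.76%), PC2 0.3731 (37.31%), PC3 0.1493 (14.93%);  cumulative: 0.4776, 0.8507, 1


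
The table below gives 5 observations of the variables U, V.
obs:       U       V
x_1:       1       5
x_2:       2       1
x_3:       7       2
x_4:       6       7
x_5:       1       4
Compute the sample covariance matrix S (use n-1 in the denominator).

Step 1 — column means:
  mean(U) = (1 + 2 + 7 + 6 + 1) / 5 = 17/5 = 3.4
  mean(V) = (5 + 1 + 2 + 7 + 4) / 5 = 19/5 = 3.8

Step 2 — sample covariance S[i,j] = (1/(n-1)) · Σ_k (x_{k,i} - mean_i) · (x_{k,j} - mean_j), with n-1 = 4.
  S[U,U] = ((-2.4)·(-2.4) + (-1.4)·(-1.4) + (3.6)·(3.6) + (2.6)·(2.6) + (-2.4)·(-2.4)) / 4 = 33.2/4 = 8.3
  S[U,V] = ((-2.4)·(1.2) + (-1.4)·(-2.8) + (3.6)·(-1.8) + (2.6)·(3.2) + (-2.4)·(0.2)) / 4 = 2.4/4 = 0.6
  S[V,V] = ((1.2)·(1.2) + (-2.8)·(-2.8) + (-1.8)·(-1.8) + (3.2)·(3.2) + (0.2)·(0.2)) / 4 = 22.8/4 = 5.7

S is symmetric (S[j,i] = S[i,j]). Assembling:

S = [[8.3, 0.6],
 [0.6, 5.7]]


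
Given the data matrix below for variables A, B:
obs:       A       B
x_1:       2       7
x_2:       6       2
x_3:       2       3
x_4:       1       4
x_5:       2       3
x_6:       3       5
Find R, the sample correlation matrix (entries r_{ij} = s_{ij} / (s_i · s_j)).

Step 1 — column means:
  mean(A) = (2 + 6 + 2 + 1 + 2 + 3) / 6 = 16/6 = 2.6667
  mean(B) = (7 + 2 + 3 + 4 + 3 + 5) / 6 = 24/6 = 4

Step 2 — sample variances and covariances s[i,j] = (1/(n-1)) · Σ_k (x_{k,i} - mean_i) · (x_{k,j} - mean_j), with n-1 = 5:
  s[A,A] = ((-0.6667)·(-0.6667) + (3.3333)·(3.3333) + (-0.6667)·(-0.6667) + (-1.6667)·(-1.6667) + (-0.6667)·(-0.6667) + (0.3333)·(0.3333)) / 5 = 15.3333/5 = 3.0667
  s[A,B] = ((-0.6667)·(3) + (3.3333)·(-2) + (-0.6667)·(-1) + (-1.6667)·(0) + (-0.6667)·(-1) + (0.3333)·(1)) / 5 = -7/5 = -1.4
  s[B,B] = ((3)·(3) + (-2)·(-2) + (-1)·(-1) + (0)·(0) + (-1)·(-1) + (1)·(1)) / 5 = 16/5 = 3.2
  Sample standard deviations s_i = √(s[i,i]):
  s(A) = √(3.0667) = 1.7512
  s(B) = √(3.2) = 1.7889

Step 3 — r_{ij} = s_{ij} / (s_i · s_j):
  r[A,A] = 1 (diagonal).
  r[A,B] = -1.4 / (1.7512 · 1.7889) = -1.4 / 3.1326 = -0.4469
  r[B,B] = 1 (diagonal).

R is symmetric with unit diagonal. Assembling:

R = [[1, -0.4469],
 [-0.4469, 1]]


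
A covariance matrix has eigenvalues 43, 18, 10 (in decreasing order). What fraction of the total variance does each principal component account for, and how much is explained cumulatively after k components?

Step 1 — total variance = trace(Sigma) = Σ λ_i = 43 + 18 + 10 = 71.

Step 2 — fraction explained by component i = λ_i / Σ λ:
  PC1: 43/71 = 0.6056
  PC2: 18/71 = 0.2535
  PC3: 10/71 = 0.1408

Step 3 — cumulative fraction after k components = (λ_1 + ... + λ_k) / Σ λ:
  k = 1: 43/71 = 0.6056
  k = 2: (43 + 18)/71 = 61/71 = 0.8592
  k = 3: (43 + 18 + 10)/71 = 71/71 = 1

Summary (fraction, with percent):

explained: PC1 0.6056 (60.56%), PC2 0.2535 (25.35%), PC3 0.1408 (14.08%);  cumulative: 0.6056, 0.8592, 1


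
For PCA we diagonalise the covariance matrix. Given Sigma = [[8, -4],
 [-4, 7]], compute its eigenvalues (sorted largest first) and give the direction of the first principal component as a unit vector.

Step 1 — characteristic polynomial of 2×2 Sigma:
  det(Sigma - λI) = λ² - trace · λ + det = 0.
  trace = 8 + 7 = 15, det = 8·7 - (-4)² = 40.
Step 2 — discriminant:
  Δ = trace² - 4·det = 225 - 160 = 65.
Step 3 — eigenvalues:
  λ = (trace ± √Δ)/2 = (15 ± 8.0623)/2,
  λ_1 = 11.5311,  λ_2 = 3.4689.

Step 4 — unit eigenvector for λ_1: solve (Sigma - λ_1 I)v = 0. First row:
  (8 - 11.5311)·v_x + (-4)·v_y = 0, i.e. (-3.5311)·v_x + (-4)·v_y = 0,
  so v ∝ (b, λ_1 - a) = (-4, 3.5311); multiply by -1 so the first entry is positive: u = (4, -3.5311).
  ||u|| = √((4)² + (-3.5311)²) = √(28.4689) ≈ 5.3356,
  v_1 = u/||u|| ≈ (0.7497, -0.6618) (||v_1|| = 1).

λ_1 = 11.5311,  λ_2 = 3.4689;  v_1 ≈ (0.7497, -0.6618)


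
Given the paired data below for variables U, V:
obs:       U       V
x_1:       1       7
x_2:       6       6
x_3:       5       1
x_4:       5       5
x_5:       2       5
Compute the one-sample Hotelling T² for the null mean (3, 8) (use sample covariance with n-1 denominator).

Step 1 — sample mean vector:
  mean(U) = (1 + 6 + 5 + 5 + 2) / 5 = 19/5 = 3.8
  mean(V) = (7 + 6 + 1 + 5 + 5) / 5 = 24/5 = 4.8
  x̄ = (3.8, 4.8),  deviation x̄ - mu_0 = (3.8, 4.8) - (3, 8) = (0.8, -3.2).

Step 2 — sample covariance matrix, S[i,j] = (1/(n-1)) · Σ_k (x_{k,i} - mean_i) · (x_{k,j} - mean_j), divisor n-1 = 4:
  S[U,U] = ((-2.8)·(-2.8) + (2.2)·(2.2) + (1.2)·(1.2) + (1.2)·(1.2) + (-1.8)·(-1.8)) / 4 = 18.8/4 = 4.7
  S[U,V] = ((-2.8)·(2.2) + (2.2)·(1.2) + (1.2)·(-3.8) + (1.2)·(0.2) + (-1.8)·(0.2)) / 4 = -8.2/4 = -2.05
  S[V,V] = ((2.2)·(2.2) + (1.2)·(1.2) + (-3.8)·(-3.8) + (0.2)·(0.2) + (0.2)·(0.2)) / 4 = 20.8/4 = 5.2
  S = [[4.7, -2.05],
 [-2.05, 5.2]].

Step 3 — invert S. det(S) = 4.7·5.2 - (-2.05)² = 20.2375.
  S^{-1} = (1/det) · [[d, -b], [-b, a]] = [[0.2569, 0.1013],
 [0.1013, 0.2322]].

Step 4 — quadratic form (x̄ - mu_0)^T · S^{-1} · (x̄ - mu_0):
  S^{-1} · (x̄ - mu_0) = (-0.1186, -0.6621),
  (x̄ - mu_0)^T · [...] = (0.8)·(-0.1186) + (-3.2)·(-0.6621) = 2.024.

Step 5 — scale by n: T² = 5 · 2.024 = 10.1198.

T² ≈ 10.1198


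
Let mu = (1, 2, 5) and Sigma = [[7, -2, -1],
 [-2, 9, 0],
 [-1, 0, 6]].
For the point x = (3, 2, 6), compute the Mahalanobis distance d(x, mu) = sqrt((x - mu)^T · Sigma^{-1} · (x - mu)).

Step 1 — centre the observation: (x - mu) = (2, 0, 1).

Step 2 — invert Sigma (cofactor / det for 3×3, or solve directly):
  Sigma^{-1} = [[0.1565, 0.0348, 0.0261],
 [0.0348, 0.1188, 0.0058],
 [0.0261, 0.0058, 0.171]].

Step 3 — form the quadratic (x - mu)^T · Sigma^{-1} · (x - mu):
  Sigma^{-1} · (x - mu) = (0.3391, 0.0754, 0.2232).
  (x - mu)^T · [Sigma^{-1} · (x - mu)] = (2)·(0.3391) + (0)·(0.0754) + (1)·(0.2232) = 0.9014.

Step 4 — take square root: d = √(0.9014) ≈ 0.9494.

d(x, mu) = √(0.9014) ≈ 0.9494


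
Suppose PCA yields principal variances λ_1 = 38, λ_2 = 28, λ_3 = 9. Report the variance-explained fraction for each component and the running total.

Step 1 — total variance = trace(Sigma) = Σ λ_i = 38 + 28 + 9 = 75.

Step 2 — fraction explained by component i = λ_i / Σ λ:
  PC1: 38/75 = 0.5067
  PC2: 28/75 = 0.3733
  PC3: 9/75 = 0.12

Step 3 — cumulative fraction after k components = (λ_1 + ... + λ_k) / Σ λ:
  k = 1: 38/75 = 0.5067
  k = 2: (38 + 28)/75 = 66/75 = 0.88
  k = 3: (38 + 28 + 9)/75 = 75/75 = 1

Summary (fraction, with percent):

explained: PC1 0.5067 (50.67%), PC2 0.3733 (37.33%), PC3 0.12 (12%);  cumulative: 0.5067, 0.88, 1


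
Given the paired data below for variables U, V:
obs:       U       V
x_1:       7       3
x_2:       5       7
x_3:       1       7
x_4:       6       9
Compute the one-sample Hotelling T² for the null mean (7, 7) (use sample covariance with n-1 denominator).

Step 1 — sample mean vector:
  mean(U) = (7 + 5 + 1 + 6) / 4 = 19/4 = 4.75
  mean(V) = (3 + 7 + 7 + 9) / 4 = 26/4 = 6.5
  x̄ = (4.75, 6.5),  deviation x̄ - mu_0 = (4.75, 6.5) - (7, 7) = (-2.25, -0.5).

Step 2 — sample covariance matrix, S[i,j] = (1/(n-1)) · Σ_k (x_{k,i} - mean_i) · (x_{k,j} - mean_j), divisor n-1 = 3:
  S[U,U] = ((2.25)·(2.25) + (0.25)·(0.25) + (-3.75)·(-3.75) + (1.25)·(1.25)) / 3 = 20.75/3 = 6.9167
  S[U,V] = ((2.25)·(-3.5) + (0.25)·(0.5) + (-3.75)·(0.5) + (1.25)·(2.5)) / 3 = -6.5/3 = -2.1667
  S[V,V] = ((-3.5)·(-3.5) + (0.5)·(0.5) + (0.5)·(0.5) + (2.5)·(2.5)) / 3 = 19/3 = 6.3333
  S = [[6.9167, -2.1667],
 [-2.1667, 6.3333]].

Step 3 — invert S. det(S) = 6.9167·6.3333 - (-2.1667)² = 39.1111.
  S^{-1} = (1/det) · [[d, -b], [-b, a]] = [[0.1619, 0.0554],
 [0.0554, 0.1768]].

Step 4 — quadratic form (x̄ - mu_0)^T · S^{-1} · (x̄ - mu_0):
  S^{-1} · (x̄ - mu_0) = (-0.392, -0.2131),
  (x̄ - mu_0)^T · [...] = (-2.25)·(-0.392) + (-0.5)·(-0.2131) = 0.9886.

Step 5 — scale by n: T² = 4 · 0.9886 = 3.9545.

T² ≈ 3.9545


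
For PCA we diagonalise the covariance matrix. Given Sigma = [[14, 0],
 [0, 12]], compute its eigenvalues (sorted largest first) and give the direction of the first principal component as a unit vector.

Step 1 — characteristic polynomial of 2×2 Sigma:
  det(Sigma - λI) = λ² - trace · λ + det = 0.
  trace = 14 + 12 = 26, det = 14·12 - (0)² = 168.
Step 2 — discriminant:
  Δ = trace² - 4·det = 676 - 672 = 4.
Step 3 — eigenvalues:
  λ = (trace ± √Δ)/2 = (26 ± 2)/2,
  λ_1 = 14,  λ_2 = 12.

Step 4 — unit eigenvector for λ_1: Sigma is diagonal, so its eigenvectors are the coordinate axes. λ_1 = 14 is the diagonal entry on the first coordinate axis, hence
  v_1 = (1, 0) (||v_1|| = 1).

λ_1 = 14,  λ_2 = 12;  v_1 ≈ (1, 0)


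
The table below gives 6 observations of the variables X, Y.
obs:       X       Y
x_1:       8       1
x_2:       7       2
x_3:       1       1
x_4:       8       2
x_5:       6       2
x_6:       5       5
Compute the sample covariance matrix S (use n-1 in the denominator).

Step 1 — column means:
  mean(X) = (8 + 7 + 1 + 8 + 6 + 5) / 6 = 35/6 = 5.8333
  mean(Y) = (1 + 2 + 1 + 2 + 2 + 5) / 6 = 13/6 = 2.1667

Step 2 — sample covariance S[i,j] = (1/(n-1)) · Σ_k (x_{k,i} - mean_i) · (x_{k,j} - mean_j), with n-1 = 5.
  S[X,X] = ((2.1667)·(2.1667) + (1.1667)·(1.1667) + (-4.8333)·(-4.8333) + (2.1667)·(2.1667) + (0.1667)·(0.1667) + (-0.8333)·(-0.8333)) / 5 = 34.8333/5 = 6.9667
  S[X,Y] = ((2.1667)·(-1.1667) + (1.1667)·(-0.1667) + (-4.8333)·(-1.1667) + (2.1667)·(-0.1667) + (0.1667)·(-0.1667) + (-0.8333)·(2.8333)) / 5 = 0.1667/5 = 0.0333
  S[Y,Y] = ((-1.1667)·(-1.1667) + (-0.1667)·(-0.1667) + (-1.1667)·(-1.1667) + (-0.1667)·(-0.1667) + (-0.1667)·(-0.1667) + (2.8333)·(2.8333)) / 5 = 10.8333/5 = 2.1667

S is symmetric (S[j,i] = S[i,j]). Assembling:

S = [[6.9667, 0.0333],
 [0.0333, 2.1667]]


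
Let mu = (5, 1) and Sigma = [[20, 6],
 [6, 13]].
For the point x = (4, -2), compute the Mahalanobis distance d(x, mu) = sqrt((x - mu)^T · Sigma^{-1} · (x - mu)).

Step 1 — centre the observation: (x - mu) = (-1, -3).

Step 2 — invert Sigma. det(Sigma) = 20·13 - (6)² = 224.
  Sigma^{-1} = (1/det) · [[d, -b], [-b, a]] = [[0.058, -0.0268],
 [-0.0268, 0.0893]].

Step 3 — form the quadratic (x - mu)^T · Sigma^{-1} · (x - mu):
  Sigma^{-1} · (x - mu) = (0.0223, -0.2411).
  (x - mu)^T · [Sigma^{-1} · (x - mu)] = (-1)·(0.0223) + (-3)·(-0.2411) = 0.7009.

Step 4 — take square root: d = √(0.7009) ≈ 0.8372.

d(x, mu) = √(0.7009) ≈ 0.8372


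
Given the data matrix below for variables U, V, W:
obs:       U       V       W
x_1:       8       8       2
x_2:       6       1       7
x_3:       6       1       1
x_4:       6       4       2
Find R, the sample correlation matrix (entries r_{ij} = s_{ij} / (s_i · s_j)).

Step 1 — column means:
  mean(U) = (8 + 6 + 6 + 6) / 4 = 26/4 = 6.5
  mean(V) = (8 + 1 + 1 + 4) / 4 = 14/4 = 3.5
  mean(W) = (2 + 7 + 1 + 2) / 4 = 12/4 = 3

Step 2 — sample variances and covariances s[i,j] = (1/(n-1)) · Σ_k (x_{k,i} - mean_i) · (x_{k,j} - mean_j), with n-1 = 3:
  s[U,U] = ((1.5)·(1.5) + (-0.5)·(-0.5) + (-0.5)·(-0.5) + (-0.5)·(-0.5)) / 3 = 3/3 = 1
  s[U,V] = ((1.5)·(4.5) + (-0.5)·(-2.5) + (-0.5)·(-2.5) + (-0.5)·(0.5)) / 3 = 9/3 = 3
  s[U,W] = ((1.5)·(-1) + (-0.5)·(4) + (-0.5)·(-2) + (-0.5)·(-1)) / 3 = -2/3 = -0.6667
  s[V,V] = ((4.5)·(4.5) + (-2.5)·(-2.5) + (-2.5)·(-2.5) + (0.5)·(0.5)) / 3 = 33/3 = 11
  s[V,W] = ((4.5)·(-1) + (-2.5)·(4) + (-2.5)·(-2) + (0.5)·(-1)) / 3 = -10/3 = -3.3333
  s[W,W] = ((-1)·(-1) + (4)·(4) + (-2)·(-2) + (-1)·(-1)) / 3 = 22/3 = 7.3333
  Sample standard deviations s_i = √(s[i,i]):
  s(U) = √(1) = 1
  s(V) = √(11) = 3.3166
  s(W) = √(7.3333) = 2.708

Step 3 — r_{ij} = s_{ij} / (s_i · s_j):
  r[U,U] = 1 (diagonal).
  r[U,V] = 3 / (1 · 3.3166) = 3 / 3.3166 = 0.9045
  r[U,W] = -0.6667 / (1 · 2.708) = -0.6667 / 2.708 = -0.2462
  r[V,V] = 1 (diagonal).
  r[V,W] = -3.3333 / (3.3166 · 2.708) = -3.3333 / 8.9815 = -0.3711
  r[W,W] = 1 (diagonal).

R is symmetric with unit diagonal. Assembling:

R = [[1, 0.9045, -0.2462],
 [0.9045, 1, -0.3711],
 [-0.2462, -0.3711, 1]]


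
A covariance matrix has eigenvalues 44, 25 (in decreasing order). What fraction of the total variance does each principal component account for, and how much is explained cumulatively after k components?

Step 1 — total variance = trace(Sigma) = Σ λ_i = 44 + 25 = 69.

Step 2 — fraction explained by component i = λ_i / Σ λ:
  PC1: 44/69 = 0.6377
  PC2: 25/69 = 0.3623

Step 3 — cumulative fraction after k components = (λ_1 + ... + λ_k) / Σ λ:
  k = 1: 44/69 = 0.6377
  k = 2: (44 + 25)/69 = 69/69 = 1

Summary (fraction, with percent):

explained: PC1 0.6377 (63.77%), PC2 0.3623 (36.23%);  cumulative: 0.6377, 1


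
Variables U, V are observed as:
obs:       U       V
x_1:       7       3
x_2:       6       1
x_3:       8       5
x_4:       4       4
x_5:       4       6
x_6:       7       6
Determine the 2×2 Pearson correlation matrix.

Step 1 — column means:
  mean(U) = (7 + 6 + 8 + 4 + 4 + 7) / 6 = 36/6 = 6
  mean(V) = (3 + 1 + 5 + 4 + 6 + 6) / 6 = 25/6 = 4.1667

Step 2 — sample variances and covariances s[i,j] = (1/(n-1)) · Σ_k (x_{k,i} - mean_i) · (x_{k,j} - mean_j), with n-1 = 5:
  s[U,U] = ((1)·(1) + (0)·(0) + (2)·(2) + (-2)·(-2) + (-2)·(-2) + (1)·(1)) / 5 = 14/5 = 2.8
  s[U,V] = ((1)·(-1.1667) + (0)·(-3.1667) + (2)·(0.8333) + (-2)·(-0.1667) + (-2)·(1.8333) + (1)·(1.8333)) / 5 = -1/5 = -0.2
  s[V,V] = ((-1.1667)·(-1.1667) + (-3.1667)·(-3.1667) + (0.8333)·(0.8333) + (-0.1667)·(-0.1667) + (1.8333)·(1.8333) + (1.8333)·(1.8333)) / 5 = 18.8333/5 = 3.7667
  Sample standard deviations s_i = √(s[i,i]):
  s(U) = √(2.8) = 1.6733
  s(V) = √(3.7667) = 1.9408

Step 3 — r_{ij} = s_{ij} / (s_i · s_j):
  r[U,U] = 1 (diagonal).
  r[U,V] = -0.2 / (1.6733 · 1.9408) = -0.2 / 3.2476 = -0.0616
  r[V,V] = 1 (diagonal).

R is symmetric with unit diagonal. Assembling:

R = [[1, -0.0616],
 [-0.0616, 1]]
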